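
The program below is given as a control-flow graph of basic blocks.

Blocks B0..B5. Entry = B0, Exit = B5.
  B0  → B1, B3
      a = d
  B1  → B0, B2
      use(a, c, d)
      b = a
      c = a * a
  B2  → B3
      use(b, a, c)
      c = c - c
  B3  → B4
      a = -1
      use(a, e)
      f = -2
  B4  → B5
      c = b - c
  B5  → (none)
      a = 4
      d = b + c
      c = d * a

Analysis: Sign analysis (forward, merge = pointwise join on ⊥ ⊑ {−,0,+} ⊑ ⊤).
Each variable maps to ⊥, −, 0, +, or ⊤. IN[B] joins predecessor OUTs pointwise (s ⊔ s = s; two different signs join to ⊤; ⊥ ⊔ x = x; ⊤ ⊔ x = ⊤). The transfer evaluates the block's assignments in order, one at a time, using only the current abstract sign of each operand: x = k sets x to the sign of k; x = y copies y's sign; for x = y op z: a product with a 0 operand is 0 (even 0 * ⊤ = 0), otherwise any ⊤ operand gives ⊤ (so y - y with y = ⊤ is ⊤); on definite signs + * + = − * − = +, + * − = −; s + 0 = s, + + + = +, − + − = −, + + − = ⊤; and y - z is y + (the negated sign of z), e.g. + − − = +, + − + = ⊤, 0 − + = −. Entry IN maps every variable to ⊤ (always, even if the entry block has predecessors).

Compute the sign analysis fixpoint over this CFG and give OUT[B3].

Answer: {a: -, b: ⊤, c: ⊤, d: ⊤, e: ⊤, f: -}

Trace:
Converged values:
  B0: | IN=(all ⊤) | OUT=(all ⊤)
  B1: | IN=(all ⊤) | OUT=(all ⊤)
  B2: | IN=(all ⊤) | OUT=(all ⊤)
  B3: | IN=(all ⊤) | OUT={a:-, f:-; rest ⊤}
  B4: | IN={a:-, f:-; rest ⊤} | OUT={a:-, f:-; rest ⊤}
  B5: | IN={a:-, f:-; rest ⊤} | OUT={a:+, f:-; rest ⊤}

Merge at B3: IN[B3] = OUT[B0] ⊔ OUT[B2] = {a: ⊤, b: ⊤, c: ⊤, d: ⊤, e: ⊤, f: ⊤}
Applying B3's transfer function to that IN value gives OUT[B3] (row B3 above).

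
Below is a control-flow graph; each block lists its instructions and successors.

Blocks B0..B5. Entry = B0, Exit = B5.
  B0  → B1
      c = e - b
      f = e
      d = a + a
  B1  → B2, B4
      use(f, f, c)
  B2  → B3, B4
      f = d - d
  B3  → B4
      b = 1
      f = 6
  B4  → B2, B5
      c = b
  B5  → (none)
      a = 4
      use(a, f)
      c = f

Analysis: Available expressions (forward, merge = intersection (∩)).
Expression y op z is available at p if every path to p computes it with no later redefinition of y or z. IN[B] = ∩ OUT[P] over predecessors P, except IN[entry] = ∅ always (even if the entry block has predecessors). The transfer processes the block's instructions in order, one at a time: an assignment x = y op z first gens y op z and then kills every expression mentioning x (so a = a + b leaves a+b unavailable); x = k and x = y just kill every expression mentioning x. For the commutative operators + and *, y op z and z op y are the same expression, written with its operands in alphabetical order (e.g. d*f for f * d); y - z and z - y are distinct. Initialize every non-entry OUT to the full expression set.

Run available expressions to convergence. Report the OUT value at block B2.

Converged values:
  B0: | IN={} | OUT={a+a, e-b}
  B1: | IN={a+a, e-b} | OUT={a+a, e-b}
  B2: | IN={a+a} | OUT={a+a, d-d}
  B3: | IN={a+a, d-d} | OUT={a+a, d-d}
  B4: | IN={a+a} | OUT={a+a}
  B5: | IN={a+a} | OUT={}

Merge at B2: IN[B2] = OUT[B1] ∩ OUT[B4] = {a+a}
Applying B2's transfer function to that IN value gives OUT[B2] (row B2 above).

Answer: {a+a, d-d}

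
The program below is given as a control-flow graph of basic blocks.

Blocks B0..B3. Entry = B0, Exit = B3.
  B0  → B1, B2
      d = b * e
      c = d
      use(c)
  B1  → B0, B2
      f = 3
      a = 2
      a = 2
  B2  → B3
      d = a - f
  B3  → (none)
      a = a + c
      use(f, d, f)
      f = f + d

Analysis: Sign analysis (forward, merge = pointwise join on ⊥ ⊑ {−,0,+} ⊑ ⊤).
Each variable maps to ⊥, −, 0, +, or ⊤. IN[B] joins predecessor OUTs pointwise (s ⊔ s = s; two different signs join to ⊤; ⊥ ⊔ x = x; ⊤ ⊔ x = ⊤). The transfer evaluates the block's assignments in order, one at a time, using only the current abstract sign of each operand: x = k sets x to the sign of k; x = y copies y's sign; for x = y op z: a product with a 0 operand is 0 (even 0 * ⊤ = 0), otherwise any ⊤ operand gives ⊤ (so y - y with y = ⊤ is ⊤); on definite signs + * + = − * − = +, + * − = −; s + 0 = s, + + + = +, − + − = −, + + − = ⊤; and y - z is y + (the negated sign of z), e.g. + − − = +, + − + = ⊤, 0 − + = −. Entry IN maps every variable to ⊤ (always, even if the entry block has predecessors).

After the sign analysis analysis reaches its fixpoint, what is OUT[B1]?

Answer: {a: +, b: ⊤, c: ⊤, d: ⊤, e: ⊤, f: +}

Trace:
Per-block solution:
  B0:   IN=(all ⊤)   OUT=(all ⊤)
  B1:   IN=(all ⊤)   OUT={a:+, f:+; rest ⊤}
  B2:   IN=(all ⊤)   OUT=(all ⊤)
  B3:   IN=(all ⊤)   OUT=(all ⊤)

Merge at B1: IN[B1] = OUT[B0] = {a: ⊤, b: ⊤, c: ⊤, d: ⊤, e: ⊤, f: ⊤}
Applying B1's transfer function to that IN value gives OUT[B1] (row B1 above).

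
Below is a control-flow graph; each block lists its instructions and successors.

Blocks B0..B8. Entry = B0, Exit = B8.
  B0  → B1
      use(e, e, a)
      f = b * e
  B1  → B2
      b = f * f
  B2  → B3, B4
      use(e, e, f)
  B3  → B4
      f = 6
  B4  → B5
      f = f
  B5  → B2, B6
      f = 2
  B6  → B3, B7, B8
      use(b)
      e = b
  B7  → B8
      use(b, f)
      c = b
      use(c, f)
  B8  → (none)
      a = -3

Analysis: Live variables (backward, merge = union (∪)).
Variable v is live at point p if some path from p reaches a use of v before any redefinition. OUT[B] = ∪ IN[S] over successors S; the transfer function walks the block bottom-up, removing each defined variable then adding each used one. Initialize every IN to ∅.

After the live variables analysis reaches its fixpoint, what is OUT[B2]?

Answer: {b, e, f}

Working:
Per-block solution:
  B0: | IN={a, b, e} | OUT={e, f}
  B1: | IN={e, f} | OUT={b, e, f}
  B2: | IN={b, e, f} | OUT={b, e, f}
  B3: | IN={b, e} | OUT={b, e, f}
  B4: | IN={b, e, f} | OUT={b, e}
  B5: | IN={b, e} | OUT={b, e, f}
  B6: | IN={b, f} | OUT={b, e, f}
  B7: | IN={b, f} | OUT={}
  B8: | IN={} | OUT={}

Merge at B2: OUT[B2] = IN[B3] ⊔ IN[B4] = {b, e, f}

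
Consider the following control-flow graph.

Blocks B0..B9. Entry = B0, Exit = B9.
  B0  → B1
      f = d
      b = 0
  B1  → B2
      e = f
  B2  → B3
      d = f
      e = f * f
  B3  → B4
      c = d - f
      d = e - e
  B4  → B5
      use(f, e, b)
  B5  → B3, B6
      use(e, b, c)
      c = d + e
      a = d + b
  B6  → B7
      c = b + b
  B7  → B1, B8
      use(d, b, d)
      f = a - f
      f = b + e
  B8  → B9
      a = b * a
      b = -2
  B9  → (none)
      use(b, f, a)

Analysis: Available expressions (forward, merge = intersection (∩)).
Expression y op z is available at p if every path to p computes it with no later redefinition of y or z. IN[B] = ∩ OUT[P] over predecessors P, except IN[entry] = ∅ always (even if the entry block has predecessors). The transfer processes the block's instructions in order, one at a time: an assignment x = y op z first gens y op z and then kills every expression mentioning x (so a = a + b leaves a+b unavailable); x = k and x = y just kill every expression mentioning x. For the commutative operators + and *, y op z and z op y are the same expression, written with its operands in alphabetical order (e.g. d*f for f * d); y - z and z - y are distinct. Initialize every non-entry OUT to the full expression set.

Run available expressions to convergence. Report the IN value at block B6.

Answer: {b+d, d+e, e-e, f*f}

Working:
Fixpoint table:
  B0: | IN={} | OUT={}
  B1: | IN={} | OUT={}
  B2: | IN={} | OUT={f*f}
  B3: | IN={f*f} | OUT={e-e, f*f}
  B4: | IN={e-e, f*f} | OUT={e-e, f*f}
  B5: | IN={e-e, f*f} | OUT={b+d, d+e, e-e, f*f}
  B6: | IN={b+d, d+e, e-e, f*f} | OUT={b+b, b+d, d+e, e-e, f*f}
  B7: | IN={b+b, b+d, d+e, e-e, f*f} | OUT={b+b, b+d, b+e, d+e, e-e}
  B8: | IN={b+b, b+d, b+e, d+e, e-e} | OUT={d+e, e-e}
  B9: | IN={d+e, e-e} | OUT={d+e, e-e}

Merge at B6: IN[B6] = OUT[B5] = {b+d, d+e, e-e, f*f}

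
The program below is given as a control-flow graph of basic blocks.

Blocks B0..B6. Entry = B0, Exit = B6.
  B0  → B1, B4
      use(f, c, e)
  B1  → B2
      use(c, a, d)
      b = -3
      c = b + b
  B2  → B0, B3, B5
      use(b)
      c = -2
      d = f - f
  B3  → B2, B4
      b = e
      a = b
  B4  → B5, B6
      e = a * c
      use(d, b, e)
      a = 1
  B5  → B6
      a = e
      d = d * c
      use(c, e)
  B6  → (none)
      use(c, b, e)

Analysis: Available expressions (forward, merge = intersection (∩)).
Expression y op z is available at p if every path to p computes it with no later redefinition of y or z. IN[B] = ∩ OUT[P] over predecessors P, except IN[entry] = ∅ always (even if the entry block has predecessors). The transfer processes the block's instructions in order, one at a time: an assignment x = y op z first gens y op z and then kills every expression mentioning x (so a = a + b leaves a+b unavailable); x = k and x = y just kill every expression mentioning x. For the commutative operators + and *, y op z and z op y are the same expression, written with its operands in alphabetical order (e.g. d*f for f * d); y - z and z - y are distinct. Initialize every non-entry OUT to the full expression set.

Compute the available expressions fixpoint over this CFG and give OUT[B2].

Fixpoint table:
  B0:   IN={}   OUT={}
  B1:   IN={}   OUT={b+b}
  B2:   IN={}   OUT={f-f}
  B3:   IN={f-f}   OUT={f-f}
  B4:   IN={}   OUT={}
  B5:   IN={}   OUT={}
  B6:   IN={}   OUT={}

Merge at B2: IN[B2] = OUT[B1] ∩ OUT[B3] = {}
Applying B2's transfer function to that IN value gives OUT[B2] (row B2 above).

Answer: {f-f}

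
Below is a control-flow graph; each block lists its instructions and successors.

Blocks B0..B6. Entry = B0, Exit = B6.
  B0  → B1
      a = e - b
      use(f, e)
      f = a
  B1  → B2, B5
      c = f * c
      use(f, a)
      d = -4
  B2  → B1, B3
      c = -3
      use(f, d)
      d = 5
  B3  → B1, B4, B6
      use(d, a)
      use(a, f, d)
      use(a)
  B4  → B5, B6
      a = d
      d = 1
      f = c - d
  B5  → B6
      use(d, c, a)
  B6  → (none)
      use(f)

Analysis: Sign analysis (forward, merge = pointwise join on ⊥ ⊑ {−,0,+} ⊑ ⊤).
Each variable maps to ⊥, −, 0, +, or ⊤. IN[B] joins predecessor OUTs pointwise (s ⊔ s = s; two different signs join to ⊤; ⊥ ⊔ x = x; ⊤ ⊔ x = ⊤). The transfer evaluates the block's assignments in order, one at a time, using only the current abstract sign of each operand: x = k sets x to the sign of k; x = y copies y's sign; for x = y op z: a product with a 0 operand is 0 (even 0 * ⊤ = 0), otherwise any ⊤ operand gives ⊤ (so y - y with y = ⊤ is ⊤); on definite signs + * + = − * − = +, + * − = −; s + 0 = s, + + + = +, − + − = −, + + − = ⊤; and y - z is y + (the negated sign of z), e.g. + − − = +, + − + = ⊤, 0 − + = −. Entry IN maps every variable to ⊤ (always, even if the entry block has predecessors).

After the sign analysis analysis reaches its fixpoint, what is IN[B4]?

Answer: {a: ⊤, b: ⊤, c: -, d: +, e: ⊤, f: ⊤}

Working:
Fixpoint table:
  B0:  IN=(all ⊤)  OUT=(all ⊤)
  B1:  IN=(all ⊤)  OUT={d:-; rest ⊤}
  B2:  IN={d:-; rest ⊤}  OUT={c:-, d:+; rest ⊤}
  B3:  IN={c:-, d:+; rest ⊤}  OUT={c:-, d:+; rest ⊤}
  B4:  IN={c:-, d:+; rest ⊤}  OUT={a:+, c:-, d:+, f:-; rest ⊤}
  B5:  IN=(all ⊤)  OUT=(all ⊤)
  B6:  IN=(all ⊤)  OUT=(all ⊤)

Merge at B4: IN[B4] = OUT[B3] = {a: ⊤, b: ⊤, c: -, d: +, e: ⊤, f: ⊤}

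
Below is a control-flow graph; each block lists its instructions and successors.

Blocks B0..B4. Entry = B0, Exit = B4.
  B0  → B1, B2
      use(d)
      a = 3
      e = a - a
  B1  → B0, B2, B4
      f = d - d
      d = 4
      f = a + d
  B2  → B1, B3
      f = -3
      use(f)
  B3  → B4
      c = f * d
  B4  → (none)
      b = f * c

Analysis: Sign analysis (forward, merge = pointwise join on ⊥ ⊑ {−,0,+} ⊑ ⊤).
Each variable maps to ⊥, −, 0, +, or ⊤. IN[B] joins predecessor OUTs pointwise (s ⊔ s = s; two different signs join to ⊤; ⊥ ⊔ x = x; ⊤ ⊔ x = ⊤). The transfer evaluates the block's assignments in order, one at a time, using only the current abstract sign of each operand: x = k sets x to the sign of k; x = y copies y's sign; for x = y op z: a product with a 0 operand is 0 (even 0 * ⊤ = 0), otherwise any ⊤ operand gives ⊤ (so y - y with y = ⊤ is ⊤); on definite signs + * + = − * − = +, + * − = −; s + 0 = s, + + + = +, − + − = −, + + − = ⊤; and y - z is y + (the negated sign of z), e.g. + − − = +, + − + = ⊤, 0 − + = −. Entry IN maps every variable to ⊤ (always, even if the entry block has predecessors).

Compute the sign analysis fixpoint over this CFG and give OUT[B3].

Answer: {a: +, b: ⊤, c: ⊤, d: ⊤, e: ⊤, f: -}

Derivation:
Fixpoint table:
  B0:   IN=(all ⊤)   OUT={a:+; rest ⊤}
  B1:   IN={a:+; rest ⊤}   OUT={a:+, d:+, f:+; rest ⊤}
  B2:   IN={a:+; rest ⊤}   OUT={a:+, f:-; rest ⊤}
  B3:   IN={a:+, f:-; rest ⊤}   OUT={a:+, f:-; rest ⊤}
  B4:   IN={a:+; rest ⊤}   OUT={a:+; rest ⊤}

Merge at B3: IN[B3] = OUT[B2] = {a: +, b: ⊤, c: ⊤, d: ⊤, e: ⊤, f: -}
Applying B3's transfer function to that IN value gives OUT[B3] (row B3 above).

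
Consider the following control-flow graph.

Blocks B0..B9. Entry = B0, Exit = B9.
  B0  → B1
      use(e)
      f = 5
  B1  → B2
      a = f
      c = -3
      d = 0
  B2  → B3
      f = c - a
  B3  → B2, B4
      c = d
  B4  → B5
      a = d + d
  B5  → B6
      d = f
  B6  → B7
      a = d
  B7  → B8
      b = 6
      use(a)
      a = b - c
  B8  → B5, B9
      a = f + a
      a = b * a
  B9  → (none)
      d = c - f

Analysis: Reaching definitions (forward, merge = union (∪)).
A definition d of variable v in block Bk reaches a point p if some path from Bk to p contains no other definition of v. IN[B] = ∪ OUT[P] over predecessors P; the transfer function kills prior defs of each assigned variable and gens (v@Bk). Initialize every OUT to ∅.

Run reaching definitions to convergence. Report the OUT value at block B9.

Fixpoint table:
  B0:   IN={}   OUT={f@B0}
  B1:   IN={f@B0}   OUT={a@B1, c@B1, d@B1, f@B0}
  B2:   IN={a@B1, c@B1, c@B3, d@B1, f@B0, f@B2}   OUT={a@B1, c@B1, c@B3, d@B1, f@B2}
  B3:   IN={a@B1, c@B1, c@B3, d@B1, f@B2}   OUT={a@B1, c@B3, d@B1, f@B2}
  B4:   IN={a@B1, c@B3, d@B1, f@B2}   OUT={a@B4, c@B3, d@B1, f@B2}
  B5:   IN={a@B4, a@B8, b@B7, c@B3, d@B1, d@B5, f@B2}   OUT={a@B4, a@B8, b@B7, c@B3, d@B5, f@B2}
  B6:   IN={a@B4, a@B8, b@B7, c@B3, d@B5, f@B2}   OUT={a@B6, b@B7, c@B3, d@B5, f@B2}
  B7:   IN={a@B6, b@B7, c@B3, d@B5, f@B2}   OUT={a@B7, b@B7, c@B3, d@B5, f@B2}
  B8:   IN={a@B7, b@B7, c@B3, d@B5, f@B2}   OUT={a@B8, b@B7, c@B3, d@B5, f@B2}
  B9:   IN={a@B8, b@B7, c@B3, d@B5, f@B2}   OUT={a@B8, b@B7, c@B3, d@B9, f@B2}

Merge at B9: IN[B9] = OUT[B8] = {a@B8, b@B7, c@B3, d@B5, f@B2}
Applying B9's transfer function to that IN value gives OUT[B9] (row B9 above).

Answer: {a@B8, b@B7, c@B3, d@B9, f@B2}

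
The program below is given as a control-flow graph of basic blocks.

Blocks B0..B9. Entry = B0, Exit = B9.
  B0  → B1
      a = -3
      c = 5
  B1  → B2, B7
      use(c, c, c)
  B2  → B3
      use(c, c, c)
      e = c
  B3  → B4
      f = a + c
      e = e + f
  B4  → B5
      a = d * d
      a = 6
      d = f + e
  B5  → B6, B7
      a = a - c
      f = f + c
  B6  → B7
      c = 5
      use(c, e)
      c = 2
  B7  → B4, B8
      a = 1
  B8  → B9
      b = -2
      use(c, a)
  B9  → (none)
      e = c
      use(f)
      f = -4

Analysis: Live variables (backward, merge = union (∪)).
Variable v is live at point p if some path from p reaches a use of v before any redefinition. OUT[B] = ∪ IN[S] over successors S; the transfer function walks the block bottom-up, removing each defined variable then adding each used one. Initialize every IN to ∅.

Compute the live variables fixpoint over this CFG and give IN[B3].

Answer: {a, c, d, e}

Derivation:
Fixpoint table:
  B0:   IN={d, e, f}   OUT={a, c, d, e, f}
  B1:   IN={a, c, d, e, f}   OUT={a, c, d, e, f}
  B2:   IN={a, c, d}   OUT={a, c, d, e}
  B3:   IN={a, c, d, e}   OUT={c, d, e, f}
  B4:   IN={c, d, e, f}   OUT={a, c, d, e, f}
  B5:   IN={a, c, d, e, f}   OUT={c, d, e, f}
  B6:   IN={d, e, f}   OUT={c, d, e, f}
  B7:   IN={c, d, e, f}   OUT={a, c, d, e, f}
  B8:   IN={a, c, f}   OUT={c, f}
  B9:   IN={c, f}   OUT={}

Merge at B3: OUT[B3] = IN[B4] = {c, d, e, f}
Applying B3's transfer function to that OUT value gives IN[B3] (row B3 above).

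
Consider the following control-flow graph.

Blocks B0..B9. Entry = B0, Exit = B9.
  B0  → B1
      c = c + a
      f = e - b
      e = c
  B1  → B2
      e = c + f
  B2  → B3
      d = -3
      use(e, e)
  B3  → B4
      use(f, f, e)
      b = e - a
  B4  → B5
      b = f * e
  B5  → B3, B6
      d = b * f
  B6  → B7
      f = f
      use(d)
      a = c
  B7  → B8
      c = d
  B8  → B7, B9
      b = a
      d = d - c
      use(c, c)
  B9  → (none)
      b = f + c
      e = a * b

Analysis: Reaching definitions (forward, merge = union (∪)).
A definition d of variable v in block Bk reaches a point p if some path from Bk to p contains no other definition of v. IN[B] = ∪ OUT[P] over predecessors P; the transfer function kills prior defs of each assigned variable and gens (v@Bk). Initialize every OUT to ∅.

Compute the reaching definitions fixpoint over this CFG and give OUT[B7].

Answer: {a@B6, b@B4, b@B8, c@B7, d@B5, d@B8, e@B1, f@B6}

Trace:
Converged values:
  B0:  IN={}  OUT={c@B0, e@B0, f@B0}
  B1:  IN={c@B0, e@B0, f@B0}  OUT={c@B0, e@B1, f@B0}
  B2:  IN={c@B0, e@B1, f@B0}  OUT={c@B0, d@B2, e@B1, f@B0}
  B3:  IN={b@B4, c@B0, d@B2, d@B5, e@B1, f@B0}  OUT={b@B3, c@B0, d@B2, d@B5, e@B1, f@B0}
  B4:  IN={b@B3, c@B0, d@B2, d@B5, e@B1, f@B0}  OUT={b@B4, c@B0, d@B2, d@B5, e@B1, f@B0}
  B5:  IN={b@B4, c@B0, d@B2, d@B5, e@B1, f@B0}  OUT={b@B4, c@B0, d@B5, e@B1, f@B0}
  B6:  IN={b@B4, c@B0, d@B5, e@B1, f@B0}  OUT={a@B6, b@B4, c@B0, d@B5, e@B1, f@B6}
  B7:  IN={a@B6, b@B4, b@B8, c@B0, c@B7, d@B5, d@B8, e@B1, f@B6}  OUT={a@B6, b@B4, b@B8, c@B7, d@B5, d@B8, e@B1, f@B6}
  B8:  IN={a@B6, b@B4, b@B8, c@B7, d@B5, d@B8, e@B1, f@B6}  OUT={a@B6, b@B8, c@B7, d@B8, e@B1, f@B6}
  B9:  IN={a@B6, b@B8, c@B7, d@B8, e@B1, f@B6}  OUT={a@B6, b@B9, c@B7, d@B8, e@B9, f@B6}

Merge at B7: IN[B7] = OUT[B6] ⊔ OUT[B8] = {a@B6, b@B4, b@B8, c@B0, c@B7, d@B5, d@B8, e@B1, f@B6}
Applying B7's transfer function to that IN value gives OUT[B7] (row B7 above).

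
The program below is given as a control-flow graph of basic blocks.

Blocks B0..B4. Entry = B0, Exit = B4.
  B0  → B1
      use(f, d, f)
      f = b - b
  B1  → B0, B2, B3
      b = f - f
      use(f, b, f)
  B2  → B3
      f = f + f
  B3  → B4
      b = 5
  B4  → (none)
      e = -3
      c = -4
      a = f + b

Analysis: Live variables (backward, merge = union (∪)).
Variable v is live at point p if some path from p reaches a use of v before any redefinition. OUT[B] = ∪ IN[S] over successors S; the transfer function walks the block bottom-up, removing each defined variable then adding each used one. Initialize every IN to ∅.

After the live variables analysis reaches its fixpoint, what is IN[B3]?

Answer: {f}

Working:
Converged values:
  B0: | IN={b, d, f} | OUT={d, f}
  B1: | IN={d, f} | OUT={b, d, f}
  B2: | IN={f} | OUT={f}
  B3: | IN={f} | OUT={b, f}
  B4: | IN={b, f} | OUT={}

Merge at B3: OUT[B3] = IN[B4] = {b, f}
Applying B3's transfer function to that OUT value gives IN[B3] (row B3 above).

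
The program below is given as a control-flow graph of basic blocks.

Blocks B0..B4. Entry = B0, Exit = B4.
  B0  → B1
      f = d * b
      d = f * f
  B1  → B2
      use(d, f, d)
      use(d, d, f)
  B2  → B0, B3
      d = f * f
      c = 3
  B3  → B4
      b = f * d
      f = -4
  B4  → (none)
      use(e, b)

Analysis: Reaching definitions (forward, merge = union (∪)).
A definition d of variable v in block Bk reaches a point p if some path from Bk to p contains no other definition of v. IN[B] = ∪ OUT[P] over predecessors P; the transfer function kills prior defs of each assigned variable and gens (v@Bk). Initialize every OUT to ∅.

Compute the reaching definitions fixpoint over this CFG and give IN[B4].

Per-block solution:
  B0:  IN={c@B2, d@B2, f@B0}  OUT={c@B2, d@B0, f@B0}
  B1:  IN={c@B2, d@B0, f@B0}  OUT={c@B2, d@B0, f@B0}
  B2:  IN={c@B2, d@B0, f@B0}  OUT={c@B2, d@B2, f@B0}
  B3:  IN={c@B2, d@B2, f@B0}  OUT={b@B3, c@B2, d@B2, f@B3}
  B4:  IN={b@B3, c@B2, d@B2, f@B3}  OUT={b@B3, c@B2, d@B2, f@B3}

Merge at B4: IN[B4] = OUT[B3] = {b@B3, c@B2, d@B2, f@B3}

Answer: {b@B3, c@B2, d@B2, f@B3}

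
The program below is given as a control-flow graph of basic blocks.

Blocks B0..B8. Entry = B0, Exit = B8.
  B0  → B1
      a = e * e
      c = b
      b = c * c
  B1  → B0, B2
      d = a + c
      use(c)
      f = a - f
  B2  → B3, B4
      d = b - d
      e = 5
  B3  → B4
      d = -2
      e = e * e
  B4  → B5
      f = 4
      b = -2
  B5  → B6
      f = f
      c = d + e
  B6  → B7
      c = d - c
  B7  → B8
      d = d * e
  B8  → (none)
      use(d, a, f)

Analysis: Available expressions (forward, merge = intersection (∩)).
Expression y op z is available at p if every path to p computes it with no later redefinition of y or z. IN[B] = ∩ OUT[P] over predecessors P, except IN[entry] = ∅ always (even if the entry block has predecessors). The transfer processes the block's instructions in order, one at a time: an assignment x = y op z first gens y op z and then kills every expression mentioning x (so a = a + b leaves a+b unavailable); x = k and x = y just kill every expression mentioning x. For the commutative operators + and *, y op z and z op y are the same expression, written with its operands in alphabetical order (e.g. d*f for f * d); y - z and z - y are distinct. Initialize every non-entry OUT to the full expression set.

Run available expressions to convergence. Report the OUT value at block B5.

Answer: {d+e}

Working:
Per-block solution:
  B0:   IN={}   OUT={c*c, e*e}
  B1:   IN={c*c, e*e}   OUT={a+c, c*c, e*e}
  B2:   IN={a+c, c*c, e*e}   OUT={a+c, c*c}
  B3:   IN={a+c, c*c}   OUT={a+c, c*c}
  B4:   IN={a+c, c*c}   OUT={a+c, c*c}
  B5:   IN={a+c, c*c}   OUT={d+e}
  B6:   IN={d+e}   OUT={d+e}
  B7:   IN={d+e}   OUT={}
  B8:   IN={}   OUT={}

Merge at B5: IN[B5] = OUT[B4] = {a+c, c*c}
Applying B5's transfer function to that IN value gives OUT[B5] (row B5 above).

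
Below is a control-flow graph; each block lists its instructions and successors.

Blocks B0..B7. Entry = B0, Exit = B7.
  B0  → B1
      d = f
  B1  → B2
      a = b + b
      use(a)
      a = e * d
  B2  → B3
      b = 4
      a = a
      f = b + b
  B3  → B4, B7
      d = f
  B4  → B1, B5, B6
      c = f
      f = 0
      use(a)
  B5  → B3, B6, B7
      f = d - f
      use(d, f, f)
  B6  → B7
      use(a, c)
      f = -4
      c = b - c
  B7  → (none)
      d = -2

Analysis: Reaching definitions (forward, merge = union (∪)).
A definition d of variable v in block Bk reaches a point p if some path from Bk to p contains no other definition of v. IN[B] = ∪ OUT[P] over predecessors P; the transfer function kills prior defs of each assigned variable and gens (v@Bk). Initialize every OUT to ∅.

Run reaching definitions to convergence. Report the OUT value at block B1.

Answer: {a@B1, b@B2, c@B4, d@B0, d@B3, f@B4}

Derivation:
Converged values:
  B0: | IN={} | OUT={d@B0}
  B1: | IN={a@B2, b@B2, c@B4, d@B0, d@B3, f@B4} | OUT={a@B1, b@B2, c@B4, d@B0, d@B3, f@B4}
  B2: | IN={a@B1, b@B2, c@B4, d@B0, d@B3, f@B4} | OUT={a@B2, b@B2, c@B4, d@B0, d@B3, f@B2}
  B3: | IN={a@B2, b@B2, c@B4, d@B0, d@B3, f@B2, f@B5} | OUT={a@B2, b@B2, c@B4, d@B3, f@B2, f@B5}
  B4: | IN={a@B2, b@B2, c@B4, d@B3, f@B2, f@B5} | OUT={a@B2, b@B2, c@B4, d@B3, f@B4}
  B5: | IN={a@B2, b@B2, c@B4, d@B3, f@B4} | OUT={a@B2, b@B2, c@B4, d@B3, f@B5}
  B6: | IN={a@B2, b@B2, c@B4, d@B3, f@B4, f@B5} | OUT={a@B2, b@B2, c@B6, d@B3, f@B6}
  B7: | IN={a@B2, b@B2, c@B4, c@B6, d@B3, f@B2, f@B5, f@B6} | OUT={a@B2, b@B2, c@B4, c@B6, d@B7, f@B2, f@B5, f@B6}

Merge at B1: IN[B1] = OUT[B0] ⊔ OUT[B4] = {a@B2, b@B2, c@B4, d@B0, d@B3, f@B4}
Applying B1's transfer function to that IN value gives OUT[B1] (row B1 above).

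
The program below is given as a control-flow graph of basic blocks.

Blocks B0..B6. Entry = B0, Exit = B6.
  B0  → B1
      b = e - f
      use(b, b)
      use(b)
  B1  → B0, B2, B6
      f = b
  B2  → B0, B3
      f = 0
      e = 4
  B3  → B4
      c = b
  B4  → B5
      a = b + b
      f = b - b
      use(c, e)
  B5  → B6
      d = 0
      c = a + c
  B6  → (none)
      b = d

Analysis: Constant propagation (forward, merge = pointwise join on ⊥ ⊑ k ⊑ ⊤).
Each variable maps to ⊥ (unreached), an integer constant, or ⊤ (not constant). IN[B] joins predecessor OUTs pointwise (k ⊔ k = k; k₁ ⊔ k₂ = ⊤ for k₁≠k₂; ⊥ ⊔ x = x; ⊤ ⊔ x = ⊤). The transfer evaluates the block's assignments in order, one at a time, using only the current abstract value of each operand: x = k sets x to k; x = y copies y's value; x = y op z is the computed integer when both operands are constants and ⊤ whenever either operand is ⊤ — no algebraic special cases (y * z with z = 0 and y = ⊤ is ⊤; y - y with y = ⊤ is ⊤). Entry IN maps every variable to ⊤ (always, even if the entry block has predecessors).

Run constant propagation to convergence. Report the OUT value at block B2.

Per-block solution:
  B0:  IN=(all ⊤)  OUT=(all ⊤)
  B1:  IN=(all ⊤)  OUT=(all ⊤)
  B2:  IN=(all ⊤)  OUT={e:4, f:0; rest ⊤}
  B3:  IN={e:4, f:0; rest ⊤}  OUT={e:4, f:0; rest ⊤}
  B4:  IN={e:4, f:0; rest ⊤}  OUT={e:4; rest ⊤}
  B5:  IN={e:4; rest ⊤}  OUT={d:0, e:4; rest ⊤}
  B6:  IN=(all ⊤)  OUT=(all ⊤)

Merge at B2: IN[B2] = OUT[B1] = {a: ⊤, b: ⊤, c: ⊤, d: ⊤, e: ⊤, f: ⊤}
Applying B2's transfer function to that IN value gives OUT[B2] (row B2 above).

Answer: {a: ⊤, b: ⊤, c: ⊤, d: ⊤, e: 4, f: 0}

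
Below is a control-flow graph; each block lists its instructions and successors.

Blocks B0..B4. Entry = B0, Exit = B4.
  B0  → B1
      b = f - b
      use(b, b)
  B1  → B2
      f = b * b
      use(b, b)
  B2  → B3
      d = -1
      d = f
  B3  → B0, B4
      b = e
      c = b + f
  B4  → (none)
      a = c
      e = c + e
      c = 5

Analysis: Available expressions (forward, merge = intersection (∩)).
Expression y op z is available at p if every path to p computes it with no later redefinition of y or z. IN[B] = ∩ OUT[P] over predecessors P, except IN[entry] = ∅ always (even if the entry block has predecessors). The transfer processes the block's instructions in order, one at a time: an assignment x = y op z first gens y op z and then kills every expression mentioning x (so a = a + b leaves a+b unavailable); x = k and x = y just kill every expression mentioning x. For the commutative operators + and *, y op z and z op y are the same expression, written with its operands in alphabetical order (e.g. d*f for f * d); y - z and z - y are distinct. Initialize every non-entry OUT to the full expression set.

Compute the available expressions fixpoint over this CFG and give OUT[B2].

Per-block solution:
  B0:  IN={}  OUT={}
  B1:  IN={}  OUT={b*b}
  B2:  IN={b*b}  OUT={b*b}
  B3:  IN={b*b}  OUT={b+f}
  B4:  IN={b+f}  OUT={b+f}

Merge at B2: IN[B2] = OUT[B1] = {b*b}
Applying B2's transfer function to that IN value gives OUT[B2] (row B2 above).

Answer: {b*b}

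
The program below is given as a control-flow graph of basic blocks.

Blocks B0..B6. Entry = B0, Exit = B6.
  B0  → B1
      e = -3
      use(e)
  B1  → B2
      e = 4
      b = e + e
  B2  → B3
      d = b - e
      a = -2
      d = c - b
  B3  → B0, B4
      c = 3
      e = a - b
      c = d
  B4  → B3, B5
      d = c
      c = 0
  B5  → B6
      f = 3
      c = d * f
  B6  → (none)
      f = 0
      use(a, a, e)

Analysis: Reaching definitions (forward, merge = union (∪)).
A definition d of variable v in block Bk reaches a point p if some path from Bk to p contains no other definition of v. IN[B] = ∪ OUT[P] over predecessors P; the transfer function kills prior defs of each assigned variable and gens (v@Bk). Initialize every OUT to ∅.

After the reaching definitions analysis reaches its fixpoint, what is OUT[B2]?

Fixpoint table:
  B0: | IN={a@B2, b@B1, c@B3, d@B2, d@B4, e@B3} | OUT={a@B2, b@B1, c@B3, d@B2, d@B4, e@B0}
  B1: | IN={a@B2, b@B1, c@B3, d@B2, d@B4, e@B0} | OUT={a@B2, b@B1, c@B3, d@B2, d@B4, e@B1}
  B2: | IN={a@B2, b@B1, c@B3, d@B2, d@B4, e@B1} | OUT={a@B2, b@B1, c@B3, d@B2, e@B1}
  B3: | IN={a@B2, b@B1, c@B3, c@B4, d@B2, d@B4, e@B1, e@B3} | OUT={a@B2, b@B1, c@B3, d@B2, d@B4, e@B3}
  B4: | IN={a@B2, b@B1, c@B3, d@B2, d@B4, e@B3} | OUT={a@B2, b@B1, c@B4, d@B4, e@B3}
  B5: | IN={a@B2, b@B1, c@B4, d@B4, e@B3} | OUT={a@B2, b@B1, c@B5, d@B4, e@B3, f@B5}
  B6: | IN={a@B2, b@B1, c@B5, d@B4, e@B3, f@B5} | OUT={a@B2, b@B1, c@B5, d@B4, e@B3, f@B6}

Merge at B2: IN[B2] = OUT[B1] = {a@B2, b@B1, c@B3, d@B2, d@B4, e@B1}
Applying B2's transfer function to that IN value gives OUT[B2] (row B2 above).

Answer: {a@B2, b@B1, c@B3, d@B2, e@B1}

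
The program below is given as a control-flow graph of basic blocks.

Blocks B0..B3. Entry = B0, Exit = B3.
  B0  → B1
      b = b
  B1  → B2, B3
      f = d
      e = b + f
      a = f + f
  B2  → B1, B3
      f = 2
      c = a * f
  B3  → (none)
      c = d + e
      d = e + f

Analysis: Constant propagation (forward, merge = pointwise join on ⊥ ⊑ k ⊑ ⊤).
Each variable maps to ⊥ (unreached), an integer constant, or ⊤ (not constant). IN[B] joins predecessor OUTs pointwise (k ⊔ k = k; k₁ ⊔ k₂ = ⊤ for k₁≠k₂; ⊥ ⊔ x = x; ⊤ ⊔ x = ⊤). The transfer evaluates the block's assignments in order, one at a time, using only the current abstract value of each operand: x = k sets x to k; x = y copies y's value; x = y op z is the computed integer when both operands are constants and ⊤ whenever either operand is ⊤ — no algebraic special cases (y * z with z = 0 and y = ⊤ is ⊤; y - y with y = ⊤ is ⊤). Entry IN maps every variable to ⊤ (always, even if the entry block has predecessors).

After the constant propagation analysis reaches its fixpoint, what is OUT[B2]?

Answer: {a: ⊤, b: ⊤, c: ⊤, d: ⊤, e: ⊤, f: 2}

Derivation:
Converged values:
  B0:  IN=(all ⊤)  OUT=(all ⊤)
  B1:  IN=(all ⊤)  OUT=(all ⊤)
  B2:  IN=(all ⊤)  OUT={f:2; rest ⊤}
  B3:  IN=(all ⊤)  OUT=(all ⊤)

Merge at B2: IN[B2] = OUT[B1] = {a: ⊤, b: ⊤, c: ⊤, d: ⊤, e: ⊤, f: ⊤}
Applying B2's transfer function to that IN value gives OUT[B2] (row B2 above).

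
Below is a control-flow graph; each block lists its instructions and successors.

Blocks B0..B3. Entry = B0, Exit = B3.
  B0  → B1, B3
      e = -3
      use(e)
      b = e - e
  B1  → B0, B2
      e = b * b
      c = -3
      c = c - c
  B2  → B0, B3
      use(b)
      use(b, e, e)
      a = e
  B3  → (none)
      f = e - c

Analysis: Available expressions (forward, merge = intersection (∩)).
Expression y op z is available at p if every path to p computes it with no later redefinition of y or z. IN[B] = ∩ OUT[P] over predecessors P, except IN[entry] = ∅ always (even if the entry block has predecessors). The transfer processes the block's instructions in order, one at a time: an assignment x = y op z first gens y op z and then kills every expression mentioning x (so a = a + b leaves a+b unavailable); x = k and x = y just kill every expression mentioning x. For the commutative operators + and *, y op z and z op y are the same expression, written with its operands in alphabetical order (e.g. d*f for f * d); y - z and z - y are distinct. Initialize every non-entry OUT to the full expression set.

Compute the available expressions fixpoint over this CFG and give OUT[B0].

Answer: {e-e}

Working:
Converged values:
  B0:   IN={}   OUT={e-e}
  B1:   IN={e-e}   OUT={b*b}
  B2:   IN={b*b}   OUT={b*b}
  B3:   IN={}   OUT={e-c}

Merge at B0 (entry node, so the boundary value {} is joined with the incoming edge(s)): IN[B0] = {} ∩ OUT[B1] ∩ OUT[B2] = {}
Applying B0's transfer function to that IN value gives OUT[B0] (row B0 above).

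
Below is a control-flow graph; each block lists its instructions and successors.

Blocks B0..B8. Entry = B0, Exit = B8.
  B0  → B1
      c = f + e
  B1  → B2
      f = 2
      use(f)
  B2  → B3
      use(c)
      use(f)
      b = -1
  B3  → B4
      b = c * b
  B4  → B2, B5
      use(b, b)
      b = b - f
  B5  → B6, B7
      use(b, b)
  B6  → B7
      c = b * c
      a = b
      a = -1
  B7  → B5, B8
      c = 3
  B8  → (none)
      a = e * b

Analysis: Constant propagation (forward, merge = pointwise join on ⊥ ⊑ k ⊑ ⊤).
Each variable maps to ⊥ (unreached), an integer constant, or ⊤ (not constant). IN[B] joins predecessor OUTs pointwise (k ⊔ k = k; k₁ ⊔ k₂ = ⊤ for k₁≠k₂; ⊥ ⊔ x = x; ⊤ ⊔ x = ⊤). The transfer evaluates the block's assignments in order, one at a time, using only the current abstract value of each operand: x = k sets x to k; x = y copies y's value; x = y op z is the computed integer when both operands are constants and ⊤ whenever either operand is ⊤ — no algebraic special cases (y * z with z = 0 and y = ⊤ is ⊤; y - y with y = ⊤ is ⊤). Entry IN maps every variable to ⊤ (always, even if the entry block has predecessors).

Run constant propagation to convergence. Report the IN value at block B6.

Answer: {a: ⊤, b: ⊤, c: ⊤, d: ⊤, e: ⊤, f: 2}

Derivation:
Fixpoint table:
  B0: | IN=(all ⊤) | OUT=(all ⊤)
  B1: | IN=(all ⊤) | OUT={f:2; rest ⊤}
  B2: | IN={f:2; rest ⊤} | OUT={b:-1, f:2; rest ⊤}
  B3: | IN={b:-1, f:2; rest ⊤} | OUT={f:2; rest ⊤}
  B4: | IN={f:2; rest ⊤} | OUT={f:2; rest ⊤}
  B5: | IN={f:2; rest ⊤} | OUT={f:2; rest ⊤}
  B6: | IN={f:2; rest ⊤} | OUT={a:-1, f:2; rest ⊤}
  B7: | IN={f:2; rest ⊤} | OUT={c:3, f:2; rest ⊤}
  B8: | IN={c:3, f:2; rest ⊤} | OUT={c:3, f:2; rest ⊤}

Merge at B6: IN[B6] = OUT[B5] = {a: ⊤, b: ⊤, c: ⊤, d: ⊤, e: ⊤, f: 2}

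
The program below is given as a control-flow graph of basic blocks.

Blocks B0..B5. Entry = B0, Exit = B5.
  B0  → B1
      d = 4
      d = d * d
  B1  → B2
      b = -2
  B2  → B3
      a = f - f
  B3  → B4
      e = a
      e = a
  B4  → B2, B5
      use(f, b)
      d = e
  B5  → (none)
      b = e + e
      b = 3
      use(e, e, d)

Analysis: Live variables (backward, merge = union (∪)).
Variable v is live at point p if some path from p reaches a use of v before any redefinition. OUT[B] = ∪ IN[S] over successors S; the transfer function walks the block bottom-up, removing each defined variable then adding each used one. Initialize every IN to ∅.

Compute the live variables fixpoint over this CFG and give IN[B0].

Per-block solution:
  B0: | IN={f} | OUT={f}
  B1: | IN={f} | OUT={b, f}
  B2: | IN={b, f} | OUT={a, b, f}
  B3: | IN={a, b, f} | OUT={b, e, f}
  B4: | IN={b, e, f} | OUT={b, d, e, f}
  B5: | IN={d, e} | OUT={}

Merge at B0: OUT[B0] = IN[B1] = {f}
Applying B0's transfer function to that OUT value gives IN[B0] (row B0 above).

Answer: {f}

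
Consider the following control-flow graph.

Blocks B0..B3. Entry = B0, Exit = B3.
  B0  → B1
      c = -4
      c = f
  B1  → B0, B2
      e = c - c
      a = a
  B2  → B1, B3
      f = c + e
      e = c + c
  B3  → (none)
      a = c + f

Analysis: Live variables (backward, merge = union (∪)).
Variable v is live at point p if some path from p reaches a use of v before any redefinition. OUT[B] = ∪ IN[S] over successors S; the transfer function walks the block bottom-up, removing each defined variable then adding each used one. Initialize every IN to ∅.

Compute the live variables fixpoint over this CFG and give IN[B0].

Converged values:
  B0:  IN={a, f}  OUT={a, c, f}
  B1:  IN={a, c, f}  OUT={a, c, e, f}
  B2:  IN={a, c, e}  OUT={a, c, f}
  B3:  IN={c, f}  OUT={}

Merge at B0: OUT[B0] = IN[B1] = {a, c, f}
Applying B0's transfer function to that OUT value gives IN[B0] (row B0 above).

Answer: {a, f}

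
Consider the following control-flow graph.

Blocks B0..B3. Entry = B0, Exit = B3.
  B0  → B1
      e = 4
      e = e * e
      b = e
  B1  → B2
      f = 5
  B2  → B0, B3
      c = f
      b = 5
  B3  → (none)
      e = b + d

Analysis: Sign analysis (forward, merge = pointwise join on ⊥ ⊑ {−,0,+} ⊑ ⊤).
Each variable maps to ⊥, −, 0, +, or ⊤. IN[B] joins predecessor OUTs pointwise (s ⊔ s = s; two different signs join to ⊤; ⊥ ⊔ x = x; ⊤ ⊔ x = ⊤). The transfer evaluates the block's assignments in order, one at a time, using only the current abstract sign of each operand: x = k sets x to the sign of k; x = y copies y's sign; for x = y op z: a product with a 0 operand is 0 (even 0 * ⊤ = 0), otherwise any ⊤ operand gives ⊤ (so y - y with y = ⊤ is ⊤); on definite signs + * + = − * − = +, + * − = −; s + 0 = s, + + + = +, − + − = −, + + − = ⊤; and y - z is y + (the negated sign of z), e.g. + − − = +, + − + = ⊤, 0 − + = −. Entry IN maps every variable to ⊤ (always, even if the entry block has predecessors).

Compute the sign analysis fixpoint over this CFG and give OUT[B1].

Per-block solution:
  B0: | IN=(all ⊤) | OUT={b:+, e:+; rest ⊤}
  B1: | IN={b:+, e:+; rest ⊤} | OUT={b:+, e:+, f:+; rest ⊤}
  B2: | IN={b:+, e:+, f:+; rest ⊤} | OUT={b:+, c:+, e:+, f:+; rest ⊤}
  B3: | IN={b:+, c:+, e:+, f:+; rest ⊤} | OUT={b:+, c:+, f:+; rest ⊤}

Merge at B1: IN[B1] = OUT[B0] = {a: ⊤, b: +, c: ⊤, d: ⊤, e: +, f: ⊤}
Applying B1's transfer function to that IN value gives OUT[B1] (row B1 above).

Answer: {a: ⊤, b: +, c: ⊤, d: ⊤, e: +, f: +}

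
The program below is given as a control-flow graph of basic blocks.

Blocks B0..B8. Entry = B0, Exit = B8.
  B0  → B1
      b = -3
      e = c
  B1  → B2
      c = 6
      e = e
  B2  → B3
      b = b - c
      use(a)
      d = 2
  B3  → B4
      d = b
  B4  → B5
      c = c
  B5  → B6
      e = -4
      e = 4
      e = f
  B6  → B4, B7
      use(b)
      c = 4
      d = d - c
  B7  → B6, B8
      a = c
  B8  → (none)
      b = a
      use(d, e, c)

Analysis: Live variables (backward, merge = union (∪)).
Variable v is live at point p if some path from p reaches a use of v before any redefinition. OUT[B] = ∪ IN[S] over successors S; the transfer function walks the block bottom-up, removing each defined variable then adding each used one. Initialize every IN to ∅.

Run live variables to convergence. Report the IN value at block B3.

Converged values:
  B0: | IN={a, c, f} | OUT={a, b, e, f}
  B1: | IN={a, b, e, f} | OUT={a, b, c, f}
  B2: | IN={a, b, c, f} | OUT={b, c, f}
  B3: | IN={b, c, f} | OUT={b, c, d, f}
  B4: | IN={b, c, d, f} | OUT={b, d, f}
  B5: | IN={b, d, f} | OUT={b, d, e, f}
  B6: | IN={b, d, e, f} | OUT={b, c, d, e, f}
  B7: | IN={b, c, d, e, f} | OUT={a, b, c, d, e, f}
  B8: | IN={a, c, d, e} | OUT={}

Merge at B3: OUT[B3] = IN[B4] = {b, c, d, f}
Applying B3's transfer function to that OUT value gives IN[B3] (row B3 above).

Answer: {b, c, f}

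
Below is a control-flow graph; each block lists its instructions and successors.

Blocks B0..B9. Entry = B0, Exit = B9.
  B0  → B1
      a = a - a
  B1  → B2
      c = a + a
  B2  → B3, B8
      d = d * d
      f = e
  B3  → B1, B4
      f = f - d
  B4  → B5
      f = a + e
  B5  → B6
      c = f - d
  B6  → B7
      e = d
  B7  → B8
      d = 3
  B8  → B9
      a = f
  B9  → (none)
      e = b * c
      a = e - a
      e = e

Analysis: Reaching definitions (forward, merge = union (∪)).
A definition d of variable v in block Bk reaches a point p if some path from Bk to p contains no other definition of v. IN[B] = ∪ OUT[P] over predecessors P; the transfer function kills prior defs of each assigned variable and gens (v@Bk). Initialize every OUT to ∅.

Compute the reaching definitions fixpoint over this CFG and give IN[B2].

Answer: {a@B0, c@B1, d@B2, f@B3}

Derivation:
Per-block solution:
  B0: | IN={} | OUT={a@B0}
  B1: | IN={a@B0, c@B1, d@B2, f@B3} | OUT={a@B0, c@B1, d@B2, f@B3}
  B2: | IN={a@B0, c@B1, d@B2, f@B3} | OUT={a@B0, c@B1, d@B2, f@B2}
  B3: | IN={a@B0, c@B1, d@B2, f@B2} | OUT={a@B0, c@B1, d@B2, f@B3}
  B4: | IN={a@B0, c@B1, d@B2, f@B3} | OUT={a@B0, c@B1, d@B2, f@B4}
  B5: | IN={a@B0, c@B1, d@B2, f@B4} | OUT={a@B0, c@B5, d@B2, f@B4}
  B6: | IN={a@B0, c@B5, d@B2, f@B4} | OUT={a@B0, c@B5, d@B2, e@B6, f@B4}
  B7: | IN={a@B0, c@B5, d@B2, e@B6, f@B4} | OUT={a@B0, c@B5, d@B7, e@B6, f@B4}
  B8: | IN={a@B0, c@B1, c@B5, d@B2, d@B7, e@B6, f@B2, f@B4} | OUT={a@B8, c@B1, c@B5, d@B2, d@B7, e@B6, f@B2, f@B4}
  B9: | IN={a@B8, c@B1, c@B5, d@B2, d@B7, e@B6, f@B2, f@B4} | OUT={a@B9, c@B1, c@B5, d@B2, d@B7, e@B9, f@B2, f@B4}

Merge at B2: IN[B2] = OUT[B1] = {a@B0, c@B1, d@B2, f@B3}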